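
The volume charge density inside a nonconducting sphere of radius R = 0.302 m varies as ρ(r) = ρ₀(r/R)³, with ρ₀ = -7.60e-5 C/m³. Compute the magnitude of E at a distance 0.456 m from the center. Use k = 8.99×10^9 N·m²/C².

Use a concentric Gaussian sphere at r = 0.456 m (r > R, all charge enclosed).
Q_enc = 4π ∫₀^R ρ₀(r'/R)^3 r'² dr' = 4πρ₀R³/6 = -4.384e-6 C.
By Gauss's law, ∮E·dA = E·4πr² = Q_enc/ε₀.
E = k|Q_enc|/r² = (8.99×10^9)(4.384×10^-6)/(0.456)² = 1.90×10^5 N/C.

E = 1.90×10^5 V/m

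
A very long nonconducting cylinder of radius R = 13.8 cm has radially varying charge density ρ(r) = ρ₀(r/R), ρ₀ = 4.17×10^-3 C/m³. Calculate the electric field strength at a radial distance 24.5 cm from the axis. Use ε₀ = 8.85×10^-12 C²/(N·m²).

By cylindrical symmetry E is radial; use a coaxial Gaussian cylinder of radius 24.5 cm and length L (r > R, full charge per length enclosed).
λ_enc = 2π ∫₀^R ρ₀(r'/R)^1 r' dr' = 2πρ₀R²/3 = 1.663e-4 C/m.
Gauss's law: E·2πrL = λ_enc L/ε₀.
E = |λ_enc|/(2πε₀r) = (1.663e-4)/(2π·8.85×10^-12·0.245) = 1.22×10^7 N/C.

|E| = 1.22×10^7 N/C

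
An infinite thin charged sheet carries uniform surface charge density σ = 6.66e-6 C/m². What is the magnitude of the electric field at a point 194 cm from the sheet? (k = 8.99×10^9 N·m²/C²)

|E| = 3.76e5 N/C

The symmetry is planar: E is normal to the sheet and the same magnitude on both sides. Take a pillbox straddling the sheet with end-cap area A.
Flux Φ = 2EA and Q_enc = σA, so 2EA = σA/ε₀ ⇒ E = |σ|/(2ε₀), independent of distance.
E = 2πk|σ| = 2π(8.99×10^9)(6.66×10^-6) = 3.76×10^5 N/C.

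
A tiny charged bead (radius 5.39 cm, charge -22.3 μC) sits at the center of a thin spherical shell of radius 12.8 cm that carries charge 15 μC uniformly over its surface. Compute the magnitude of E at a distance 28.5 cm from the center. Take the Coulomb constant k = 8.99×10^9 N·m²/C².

E ≈ 8.08e5 N/C

By spherical symmetry E is radial; choose a Gaussian sphere of radius r = 28.5 cm (r > 12.8 cm, enclosing both).
Q_enc = (-22.3 μC) + (15 μC) = -7.30×10^-6 C.
Applying ∮E·dA = Q_enc/ε₀ with Φ = E(4πr²):
E = k|Q_enc|/r² = (8.99×10^9)(7.30×10^-6)/(0.285)² = 8.08×10^5 N/C.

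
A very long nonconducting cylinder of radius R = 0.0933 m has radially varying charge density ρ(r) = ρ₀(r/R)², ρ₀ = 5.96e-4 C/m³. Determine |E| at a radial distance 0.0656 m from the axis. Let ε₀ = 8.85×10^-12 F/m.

E ≈ 5.46e5 N/C

Choose a coaxial cylinder of radius r = 0.0656 m (arbitrary length L) as the Gaussian surface (r < R).
Integrating ρ over the cross-section to radius r: λ_enc = (2πρ₀/R²) ∫₀^r r'^3 dr' = 2πρ₀ r^4/(4·R²) = 1.992e-6 C/m.
Applying ∮E·dA = Q_enc/ε₀ with the end caps contributing no flux:
E = |λ_enc|/(2πε₀r) = (1.992×10^-6)/(2π·8.85×10^-12·0.0656) = 5.46×10^5 N/C.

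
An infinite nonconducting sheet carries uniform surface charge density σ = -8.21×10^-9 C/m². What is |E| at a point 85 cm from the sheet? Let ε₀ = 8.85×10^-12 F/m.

The symmetry is planar: E is normal to the sheet and the same magnitude on both sides. Take a pillbox straddling the sheet with end-cap area A.
Only the two end caps contribute flux: Φ = 2EA. With Q_enc = σA, Gauss's law gives E = |σ|/(2ε₀).
E = |σ|/(2ε₀) = (8.21×10^-9)/(2·8.85×10^-12) = 464 N/C.

|E| ≈ 464 V/m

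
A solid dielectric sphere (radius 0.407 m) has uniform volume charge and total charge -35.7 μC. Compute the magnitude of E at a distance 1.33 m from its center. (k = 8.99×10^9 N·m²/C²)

Use a concentric Gaussian sphere at r = 1.33 m (r > R, so the entire charge is enclosed).
Q_enc = -35.7 μC = -3.57e-5 C.
By Gauss's law, ∮E·dA = E·4πr² = Q_enc/ε₀.
E = k|Q_enc|/r² = (8.99×10^9)(3.57×10^-5)/(1.33)² = 1.81×10^5 N/C.

E ≈ 1.81×10^5 N/C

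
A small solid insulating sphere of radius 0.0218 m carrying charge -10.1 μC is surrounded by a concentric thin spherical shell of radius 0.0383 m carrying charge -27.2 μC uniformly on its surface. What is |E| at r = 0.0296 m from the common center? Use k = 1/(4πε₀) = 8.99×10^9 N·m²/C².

E = 1.04×10^8 N/C

Take a concentric spherical Gaussian surface of radius r = 0.0296 m (between the bodies, 0.0218 m < r < 0.0383 m).
Only the inner charge is enclosed; the outer shell contributes nothing inside itself. Q_enc = -10.1 μC = -1.01×10^-5 C.
By Gauss's law, ∮E·dA = E·4πr² = Q_enc/ε₀.
E = k|Q_enc|/r² = (8.99×10^9)(1.01×10^-5)/(0.0296)² = 1.04e8 N/C.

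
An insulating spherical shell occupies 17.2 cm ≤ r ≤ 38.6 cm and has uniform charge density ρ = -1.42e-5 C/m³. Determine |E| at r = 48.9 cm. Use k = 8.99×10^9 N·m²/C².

E = 1.17e5 N/C

By spherical symmetry E is radial; choose a Gaussian sphere of radius r = 48.9 cm (r > 38.6 cm, enclosing the whole shell).
Q_enc = ρ·(4π/3)(b³ − a³) = (-1.42×10^-5)·(4π/3)·((0.386)³ − (0.172)³) = -3.118×10^-6 C.
Since E is radial and uniform over the Gaussian sphere, Φ = E·4πr² = Q_enc/ε₀.
E = k|Q_enc|/r² = (8.99×10^9)(3.118×10^-6)/(0.489)² = 1.17×10^5 N/C.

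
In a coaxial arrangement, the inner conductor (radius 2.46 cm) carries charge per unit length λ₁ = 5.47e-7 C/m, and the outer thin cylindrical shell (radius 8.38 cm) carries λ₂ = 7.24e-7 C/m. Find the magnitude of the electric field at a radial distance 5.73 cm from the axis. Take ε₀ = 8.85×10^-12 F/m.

|E| ≈ 1.72e5 N/C

Choose a coaxial cylinder of radius r = 5.73 cm (arbitrary length L) as the Gaussian surface (between the conductors, 2.46 cm < r < 8.38 cm).
Only the inner wire is enclosed; the outer shell contributes nothing inside itself. λ_enc = λ₁ = 5.47e-7 C/m.
By Gauss's law (flux through the curved wall only), E·2πrL = λ_enc L/ε₀.
E = |λ_enc|/(2πε₀r) = (5.47e-7)/(2π·8.85×10^-12·0.0573) = 1.72e5 N/C.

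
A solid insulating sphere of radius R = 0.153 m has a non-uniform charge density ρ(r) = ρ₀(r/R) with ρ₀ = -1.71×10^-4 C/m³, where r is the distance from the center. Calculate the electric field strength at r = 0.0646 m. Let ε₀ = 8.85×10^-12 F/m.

Symmetry ⇒ E = E(r) r̂. Gaussian sphere of radius r = 0.0646 m (r < R).
Integrate the density: Q_enc = 4π ∫₀^r ρ₀(r'/R)^1 r'² dr' = 4πρ₀ r^4/(4·R) = -6.115×10^-8 C.
Since E is radial and uniform over the Gaussian sphere, Φ = E·4πr² = Q_enc/ε₀.
E = |Q_enc|/(4πε₀r²) = (6.115×10^-8)/(4π·8.85×10^-12·(0.0646)²) = 1.32×10^5 N/C.

|E| ≈ 1.32×10^5 N/C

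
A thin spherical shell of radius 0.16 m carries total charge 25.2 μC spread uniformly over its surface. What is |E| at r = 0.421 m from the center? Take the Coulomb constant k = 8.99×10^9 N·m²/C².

E = 1.28e6 N/C

Use a concentric Gaussian sphere at r = 0.421 m (r > 0.16 m).
The entire shell is enclosed: Q_enc = 2.52×10^-5 C.
Applying ∮E·dA = Q_enc/ε₀ with Φ = E(4πr²):
E = k|Q_enc|/r² = (8.99×10^9)(2.52×10^-5)/(0.421)² = 1.28×10^6 N/C.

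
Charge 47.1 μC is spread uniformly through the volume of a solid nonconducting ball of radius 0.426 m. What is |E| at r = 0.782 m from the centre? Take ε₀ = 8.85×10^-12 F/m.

By spherical symmetry E is radial; choose a Gaussian sphere of radius r = 0.782 m (r > R, so the entire charge is enclosed).
Q_enc = 47.1 μC = 4.71e-5 C.
Gauss's law: E·4πr² = Q_enc/ε₀.
E = |Q_enc|/(4πε₀r²) = (4.71×10^-5)/(4π·8.85×10^-12·(0.782)²) = 6.93×10^5 N/C.

E = 6.93×10^5 N/C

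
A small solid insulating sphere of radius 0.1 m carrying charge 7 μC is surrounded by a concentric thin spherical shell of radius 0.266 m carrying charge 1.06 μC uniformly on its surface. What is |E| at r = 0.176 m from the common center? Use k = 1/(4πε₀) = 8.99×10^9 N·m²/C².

Symmetry ⇒ E = E(r) r̂. Gaussian sphere of radius r = 0.176 m (between the bodies, 0.1 m < r < 0.266 m).
Only the inner charge is enclosed; the outer shell contributes nothing inside itself. Q_enc = 7 μC = 7.00×10^-6 C.
Since E is radial and uniform over the Gaussian sphere, Φ = E·4πr² = Q_enc/ε₀.
E = k|Q_enc|/r² = (8.99×10^9)(7.00×10^-6)/(0.176)² = 2.03×10^6 N/C.

|E| ≈ 2.03×10^6 V/m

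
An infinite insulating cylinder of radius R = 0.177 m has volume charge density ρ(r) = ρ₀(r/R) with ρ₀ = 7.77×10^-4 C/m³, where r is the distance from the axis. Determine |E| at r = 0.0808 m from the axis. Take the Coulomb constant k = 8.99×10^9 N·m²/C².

E ≈ 1.08e6 N/C

Coaxial Gaussian cylinder, radius r = 0.0808 m, length L (r < R).
λ_enc = ∫₀^r ρ(r')·2πr' dr' = (2πρ₀/R)·r^3/3 = 4.85e-6 C/m.
Gauss's law: E·2πrL = λ_enc L/ε₀.
E = 2k|λ_enc|/r = 2(8.99×10^9)(4.85×10^-6)/(0.0808) = 1.08×10^6 N/C.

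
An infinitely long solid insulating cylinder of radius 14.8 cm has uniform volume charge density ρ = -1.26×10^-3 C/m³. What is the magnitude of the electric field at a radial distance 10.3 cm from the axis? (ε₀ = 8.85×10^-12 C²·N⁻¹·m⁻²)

Coaxial Gaussian cylinder, radius r = 10.3 cm, length L (r < R).
Charge inside radius r per length L is ρ·πr²·L, so λ_enc = ρπr² = -4.199×10^-5 C/m.
Applying ∮E·dA = Q_enc/ε₀ with the end caps contributing no flux:
E = |λ_enc|/(2πε₀r) = (4.199e-5)/(2π·8.85×10^-12·0.103) = 7.33×10^6 N/C.

|E| ≈ 7.33×10^6 V/m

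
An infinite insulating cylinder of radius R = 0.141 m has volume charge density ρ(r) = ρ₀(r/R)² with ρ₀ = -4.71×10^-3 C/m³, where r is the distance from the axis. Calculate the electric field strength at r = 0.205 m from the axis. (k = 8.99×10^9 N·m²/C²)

E ≈ 1.29×10^7 N/C

Coaxial Gaussian cylinder, radius r = 0.205 m, length L (r > R, full charge per length enclosed).
λ_enc = 2π ∫₀^R ρ₀(r'/R)^2 r' dr' = 2πρ₀R²/4 = -1.471×10^-4 C/m.
Gauss's law: E·2πrL = λ_enc L/ε₀.
E = 2k|λ_enc|/r = 2(8.99×10^9)(1.471×10^-4)/(0.205) = 1.29×10^7 N/C.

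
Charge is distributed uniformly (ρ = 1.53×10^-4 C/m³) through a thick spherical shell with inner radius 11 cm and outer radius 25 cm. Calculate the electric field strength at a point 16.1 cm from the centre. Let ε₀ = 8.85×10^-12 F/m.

Symmetry ⇒ E = E(r) r̂. Gaussian sphere of radius r = 16.1 cm (within the shell material, 11 cm < r < 25 cm).
Only the shell between 11 cm and r is enclosed: Q_enc = ρ·(4π/3)(r³ − a³) = (1.53e-4)·(4π/3)·((0.161)³ − (0.11)³) = 1.822×10^-6 C.
Applying ∮E·dA = Q_enc/ε₀ with Φ = E(4πr²):
E = |Q_enc|/(4πε₀r²) = (1.822e-6)/(4π·8.85×10^-12·(0.161)²) = 6.32e5 N/C.

|E| = 6.32e5 N/C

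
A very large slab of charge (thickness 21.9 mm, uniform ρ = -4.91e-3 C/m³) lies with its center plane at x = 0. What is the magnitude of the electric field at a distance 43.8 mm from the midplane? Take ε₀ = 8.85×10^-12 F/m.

The point |x| = 43.8 mm lies outside the slab (half-thickness 0.01095 m). A symmetric pillbox spanning the full slab encloses Q_enc = ρ·d·A.
Flux = 2EA ⇒ E = |ρ|d/(2ε₀), independent of distance outside.
E = (4.91×10^-3)(0.0219)/(2·8.85×10^-12) = 6.08×10^6 N/C.

E ≈ 6.08×10^6 N/C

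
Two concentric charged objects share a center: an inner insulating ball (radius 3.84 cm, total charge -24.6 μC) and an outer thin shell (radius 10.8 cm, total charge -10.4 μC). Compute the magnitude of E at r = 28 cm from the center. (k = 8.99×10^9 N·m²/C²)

Take a concentric spherical Gaussian surface of radius r = 28 cm (r > 10.8 cm, enclosing both).
Q_enc = (-24.6 μC) + (-10.4 μC) = -3.50×10^-5 C.
By Gauss's law, ∮E·dA = E·4πr² = Q_enc/ε₀.
E = k|Q_enc|/r² = (8.99×10^9)(3.50×10^-5)/(0.28)² = 4.01×10^6 N/C.

|E| ≈ 4.01e6 N/C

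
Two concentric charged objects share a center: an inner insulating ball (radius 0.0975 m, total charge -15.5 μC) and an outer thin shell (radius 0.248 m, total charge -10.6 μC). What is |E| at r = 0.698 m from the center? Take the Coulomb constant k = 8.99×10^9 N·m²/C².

|E| = 4.82×10^5 N/C

By spherical symmetry E is radial; choose a Gaussian sphere of radius r = 0.698 m (r > 0.248 m, enclosing both).
Q_enc = (-15.5 μC) + (-10.6 μC) = -2.61e-5 C.
Since E is radial and uniform over the Gaussian sphere, Φ = E·4πr² = Q_enc/ε₀.
E = k|Q_enc|/r² = (8.99×10^9)(2.61×10^-5)/(0.698)² = 4.82×10^5 N/C.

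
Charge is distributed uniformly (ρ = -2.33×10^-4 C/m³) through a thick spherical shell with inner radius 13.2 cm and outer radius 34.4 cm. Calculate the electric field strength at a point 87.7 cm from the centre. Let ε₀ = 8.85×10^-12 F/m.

E = 4.38×10^5 V/m

Use a concentric Gaussian sphere at r = 87.7 cm (r > 34.4 cm, enclosing the whole shell).
Q_enc = ρ·(4π/3)(b³ − a³) = (-2.33×10^-4)·(4π/3)·((0.344)³ − (0.132)³) = -3.749×10^-5 C.
Since E is radial and uniform over the Gaussian sphere, Φ = E·4πr² = Q_enc/ε₀.
E = |Q_enc|/(4πε₀r²) = (3.749×10^-5)/(4π·8.85×10^-12·(0.877)²) = 4.38e5 N/C.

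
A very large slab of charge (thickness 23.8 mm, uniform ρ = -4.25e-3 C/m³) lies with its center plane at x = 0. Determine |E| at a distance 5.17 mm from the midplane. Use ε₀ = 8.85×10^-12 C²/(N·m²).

2.48×10^6 N/C

By symmetry E is perpendicular to the slab. A Gaussian pillbox from −5.17 mm to +5.17 mm (face area A) lies entirely within the slab.
Q_enc = ρ·(2x)·A and flux = 2EA, so 2EA = 2ρxA/ε₀ ⇒ E = |ρ|x/ε₀.
E = (4.25×10^-3)(0.00517)/(8.85×10^-12) = 2.48×10^6 N/C.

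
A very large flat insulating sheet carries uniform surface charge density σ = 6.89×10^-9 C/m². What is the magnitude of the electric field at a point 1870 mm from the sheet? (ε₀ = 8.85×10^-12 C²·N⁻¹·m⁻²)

The symmetry is planar: E is normal to the sheet and the same magnitude on both sides. Take a pillbox straddling the sheet with end-cap area A.
Only the two end caps contribute flux: Φ = 2EA. With Q_enc = σA, Gauss's law gives E = |σ|/(2ε₀).
E = |σ|/(2ε₀) = (6.89×10^-9)/(2·8.85×10^-12) = 389 N/C.

|E| = 389 N/C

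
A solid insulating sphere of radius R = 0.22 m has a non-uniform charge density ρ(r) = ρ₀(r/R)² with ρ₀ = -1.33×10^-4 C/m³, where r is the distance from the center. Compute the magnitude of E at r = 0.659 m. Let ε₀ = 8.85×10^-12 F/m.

|E| = 7.37×10^4 N/C

Use a concentric Gaussian sphere at r = 0.659 m (r > R, all charge enclosed).
Q_enc = 4π ∫₀^R ρ₀(r'/R)^2 r'² dr' = 4πρ₀R³/5 = -3.559×10^-6 C.
Applying ∮E·dA = Q_enc/ε₀ with Φ = E(4πr²):
E = |Q_enc|/(4πε₀r²) = (3.559e-6)/(4π·8.85×10^-12·(0.659)²) = 7.37×10^4 N/C.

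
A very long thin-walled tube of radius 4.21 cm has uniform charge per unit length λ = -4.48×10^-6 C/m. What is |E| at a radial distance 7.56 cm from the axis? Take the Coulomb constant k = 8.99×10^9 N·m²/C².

Coaxial Gaussian cylinder, radius r = 7.56 cm, length L (r > 4.21 cm).
The full line charge is enclosed: λ_enc = -4.48e-6 C/m.
By Gauss's law (flux through the curved wall only), E·2πrL = λ_enc L/ε₀.
E = 2k|λ_enc|/r = 2(8.99×10^9)(4.48×10^-6)/(0.0756) = 1.07e6 N/C.

E ≈ 1.07×10^6 V/m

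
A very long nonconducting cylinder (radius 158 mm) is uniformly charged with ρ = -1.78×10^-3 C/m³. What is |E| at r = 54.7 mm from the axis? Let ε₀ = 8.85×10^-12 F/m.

|E| ≈ 5.50×10^6 N/C

Coaxial Gaussian cylinder, radius r = 54.7 mm, length L (r < R).
Enclosed charge per unit length: λ_enc = ρ·πr² = (-1.78e-3)π(0.0547)² = -1.673e-5 C/m.
Gauss's law: E·2πrL = λ_enc L/ε₀.
E = |λ_enc|/(2πε₀r) = (1.673×10^-5)/(2π·8.85×10^-12·0.0547) = 5.50×10^6 N/C.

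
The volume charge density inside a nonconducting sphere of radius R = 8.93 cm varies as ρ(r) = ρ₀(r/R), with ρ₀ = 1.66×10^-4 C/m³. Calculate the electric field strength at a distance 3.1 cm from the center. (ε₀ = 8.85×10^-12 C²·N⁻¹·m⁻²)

E = 5.05×10^4 V/m

By spherical symmetry E is radial; choose a Gaussian sphere of radius r = 3.1 cm (r < R).
Integrate the density: Q_enc = 4π ∫₀^r ρ₀(r'/R)^1 r'² dr' = 4πρ₀ r^4/(4·R) = 5.393×10^-9 C.
Applying ∮E·dA = Q_enc/ε₀ with Φ = E(4πr²):
E = |Q_enc|/(4πε₀r²) = (5.393e-9)/(4π·8.85×10^-12·(0.031)²) = 5.05×10^4 N/C.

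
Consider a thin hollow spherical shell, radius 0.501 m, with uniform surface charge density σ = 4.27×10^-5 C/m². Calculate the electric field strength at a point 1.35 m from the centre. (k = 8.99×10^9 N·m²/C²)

E ≈ 6.64×10^5 N/C

Use a concentric Gaussian sphere at r = 1.35 m (r > 0.501 m).
The entire shell is enclosed: Q_enc = σ·4πR² = (4.27×10^-5)·4π·(0.501)² = 1.347×10^-4 C.
Applying ∮E·dA = Q_enc/ε₀ with Φ = E(4πr²):
E = k|Q_enc|/r² = (8.99×10^9)(1.347e-4)/(1.35)² = 6.64e5 N/C.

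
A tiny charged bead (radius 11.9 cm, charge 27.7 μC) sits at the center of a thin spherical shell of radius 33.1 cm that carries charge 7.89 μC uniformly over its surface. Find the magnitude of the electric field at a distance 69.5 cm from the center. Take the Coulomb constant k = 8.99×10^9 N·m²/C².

Symmetry ⇒ E = E(r) r̂. Gaussian sphere of radius r = 69.5 cm (r > 33.1 cm, enclosing both).
Q_enc = (27.7 μC) + (7.89 μC) = 3.559×10^-5 C.
Since E is radial and uniform over the Gaussian sphere, Φ = E·4πr² = Q_enc/ε₀.
E = k|Q_enc|/r² = (8.99×10^9)(3.559×10^-5)/(0.695)² = 6.62e5 N/C.

E ≈ 6.62×10^5 N/C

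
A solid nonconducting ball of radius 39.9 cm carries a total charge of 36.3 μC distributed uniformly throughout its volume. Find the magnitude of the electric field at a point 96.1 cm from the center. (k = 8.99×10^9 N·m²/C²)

Use a concentric Gaussian sphere at r = 96.1 cm (r > R, so the entire charge is enclosed).
Q_enc = 36.3 μC = 3.63×10^-5 C.
Gauss's law: E·4πr² = Q_enc/ε₀.
E = k|Q_enc|/r² = (8.99×10^9)(3.63×10^-5)/(0.961)² = 3.53e5 N/C.

|E| = 3.53e5 N/C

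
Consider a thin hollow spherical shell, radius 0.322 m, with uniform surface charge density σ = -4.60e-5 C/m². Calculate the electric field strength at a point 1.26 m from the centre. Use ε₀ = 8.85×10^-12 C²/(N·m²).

Take a concentric spherical Gaussian surface of radius r = 1.26 m (r > 0.322 m).
The entire shell is enclosed: Q_enc = σ·4πR² = (-4.60e-5)·4π·(0.322)² = -5.993×10^-5 C.
By Gauss's law, ∮E·dA = E·4πr² = Q_enc/ε₀.
E = |Q_enc|/(4πε₀r²) = (5.993×10^-5)/(4π·8.85×10^-12·(1.26)²) = 3.39×10^5 N/C.

E ≈ 3.39e5 N/C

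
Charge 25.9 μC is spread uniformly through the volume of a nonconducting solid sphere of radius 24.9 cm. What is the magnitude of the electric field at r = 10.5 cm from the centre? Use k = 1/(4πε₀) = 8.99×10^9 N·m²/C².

Symmetry ⇒ E = E(r) r̂. Gaussian sphere of radius r = 10.5 cm (r < R).
Only the charge within r is enclosed: Q_enc = Q·(r/R)³ = (25.9 μC)·(10.5 cm/24.9 cm)³ = 1.942×10^-6 C.
Applying ∮E·dA = Q_enc/ε₀ with Φ = E(4πr²):
E = k|Q_enc|/r² = (8.99×10^9)(1.942×10^-6)/(0.105)² = 1.58×10^6 N/C.

|E| ≈ 1.58×10^6 N/C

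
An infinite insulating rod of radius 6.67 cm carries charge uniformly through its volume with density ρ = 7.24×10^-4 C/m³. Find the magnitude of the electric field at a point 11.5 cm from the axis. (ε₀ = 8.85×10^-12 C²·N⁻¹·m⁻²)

Take a coaxial cylindrical Gaussian surface of radius r = 11.5 cm and length L (r > 6.67 cm, full cross-section enclosed).
λ_enc = ρ·πR² = (7.24×10^-4)π(0.0667)² = 1.012e-5 C/m.
Since E is radial and uniform over the curved surface, Φ = E·2πrL = Q_enc/ε₀ = λ_enc L/ε₀.
E = |λ_enc|/(2πε₀r) = (1.012×10^-5)/(2π·8.85×10^-12·0.115) = 1.58×10^6 N/C.

1.58e6 V/m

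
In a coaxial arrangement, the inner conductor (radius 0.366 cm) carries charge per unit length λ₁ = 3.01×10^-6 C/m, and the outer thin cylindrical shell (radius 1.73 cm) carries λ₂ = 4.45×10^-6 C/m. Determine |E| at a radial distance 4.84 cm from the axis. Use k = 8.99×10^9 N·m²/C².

Coaxial Gaussian cylinder, radius r = 4.84 cm, length L (r > 1.73 cm, enclosing both).
λ_enc = λ₁ + λ₂ = (3.01×10^-6) + (4.45×10^-6) = 7.46×10^-6 C/m.
By Gauss's law (flux through the curved wall only), E·2πrL = λ_enc L/ε₀.
E = 2k|λ_enc|/r = 2(8.99×10^9)(7.46e-6)/(0.0484) = 2.77×10^6 N/C.

2.77e6 V/m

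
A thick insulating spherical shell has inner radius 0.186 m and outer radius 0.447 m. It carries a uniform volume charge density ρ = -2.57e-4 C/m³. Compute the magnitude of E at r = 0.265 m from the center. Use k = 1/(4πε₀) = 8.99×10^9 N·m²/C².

E ≈ 1.68×10^6 N/C

By spherical symmetry E is radial; choose a Gaussian sphere of radius r = 0.265 m (within the shell material, 0.186 m < r < 0.447 m).
Only the shell between 0.186 m and r is enclosed: Q_enc = ρ·(4π/3)(r³ − a³) = (-2.57e-4)·(4π/3)·((0.265)³ − (0.186)³) = -1.311×10^-5 C.
Applying ∮E·dA = Q_enc/ε₀ with Φ = E(4πr²):
E = k|Q_enc|/r² = (8.99×10^9)(1.311e-5)/(0.265)² = 1.68×10^6 N/C.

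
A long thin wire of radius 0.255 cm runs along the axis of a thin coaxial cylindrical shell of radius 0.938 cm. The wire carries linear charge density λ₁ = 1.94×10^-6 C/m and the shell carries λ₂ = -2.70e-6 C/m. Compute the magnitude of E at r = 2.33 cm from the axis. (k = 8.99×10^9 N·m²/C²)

E ≈ 5.86e5 V/m

Choose a coaxial cylinder of radius r = 2.33 cm (arbitrary length L) as the Gaussian surface (r > 0.938 cm, enclosing both).
λ_enc = λ₁ + λ₂ = (1.94×10^-6) + (-2.70e-6) = -7.60×10^-7 C/m.
Since E is radial and uniform over the curved surface, Φ = E·2πrL = Q_enc/ε₀ = λ_enc L/ε₀.
E = 2k|λ_enc|/r = 2(8.99×10^9)(7.60×10^-7)/(0.0233) = 5.86×10^5 N/C.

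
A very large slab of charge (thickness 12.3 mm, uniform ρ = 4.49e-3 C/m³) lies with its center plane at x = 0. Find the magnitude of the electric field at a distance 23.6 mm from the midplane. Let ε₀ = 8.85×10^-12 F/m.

|E| = 3.12×10^6 N/C

The point |x| = 23.6 mm lies outside the slab (half-thickness 0.00615 m). A symmetric pillbox spanning the full slab encloses Q_enc = ρ·d·A.
Flux = 2EA ⇒ E = |ρ|d/(2ε₀), independent of distance outside.
E = (4.49×10^-3)(0.0123)/(2·8.85×10^-12) = 3.12×10^6 N/C.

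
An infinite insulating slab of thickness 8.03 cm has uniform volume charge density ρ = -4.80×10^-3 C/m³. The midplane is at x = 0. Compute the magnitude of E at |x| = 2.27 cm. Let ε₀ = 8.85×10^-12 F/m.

By symmetry E is perpendicular to the slab. A Gaussian pillbox from −2.27 cm to +2.27 cm (face area A) lies entirely within the slab.
Q_enc = ρ·(2x)·A and flux = 2EA, so 2EA = 2ρxA/ε₀ ⇒ E = |ρ|x/ε₀.
E = (4.80e-3)(0.0227)/(8.85×10^-12) = 1.23e7 N/C.

E ≈ 1.23e7 N/C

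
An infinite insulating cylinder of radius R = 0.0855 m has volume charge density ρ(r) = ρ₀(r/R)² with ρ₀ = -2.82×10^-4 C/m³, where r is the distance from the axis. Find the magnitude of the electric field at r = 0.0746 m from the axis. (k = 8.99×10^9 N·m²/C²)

|E| ≈ 4.52×10^5 N/C

By cylindrical symmetry E is radial; use a coaxial Gaussian cylinder of radius 0.0746 m and length L (r < R).
λ_enc = ∫₀^r ρ(r')·2πr' dr' = (2πρ₀/R²)·r^4/4 = -1.877×10^-6 C/m.
Since E is radial and uniform over the curved surface, Φ = E·2πrL = Q_enc/ε₀ = λ_enc L/ε₀.
E = 2k|λ_enc|/r = 2(8.99×10^9)(1.877e-6)/(0.0746) = 4.52e5 N/C.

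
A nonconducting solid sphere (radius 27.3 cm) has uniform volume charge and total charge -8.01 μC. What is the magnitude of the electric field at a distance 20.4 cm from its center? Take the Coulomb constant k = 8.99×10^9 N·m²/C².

|E| ≈ 7.22e5 V/m

By spherical symmetry E is radial; choose a Gaussian sphere of radius r = 20.4 cm (r < R).
Only the charge within r is enclosed: Q_enc = Q·(r/R)³ = (-8.01 μC)·(20.4 cm/27.3 cm)³ = -3.342×10^-6 C.
Gauss's law: E·4πr² = Q_enc/ε₀.
E = k|Q_enc|/r² = (8.99×10^9)(3.342×10^-6)/(0.204)² = 7.22×10^5 N/C.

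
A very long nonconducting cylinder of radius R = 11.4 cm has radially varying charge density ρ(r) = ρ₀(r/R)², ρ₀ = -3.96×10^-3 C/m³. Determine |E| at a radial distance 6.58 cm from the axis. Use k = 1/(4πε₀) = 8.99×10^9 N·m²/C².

|E| ≈ 2.45e6 N/C

Choose a coaxial cylinder of radius r = 6.58 cm (arbitrary length L) as the Gaussian surface (r < R).
λ_enc = ∫₀^r ρ(r')·2πr' dr' = (2πρ₀/R²)·r^4/4 = -8.972e-6 C/m.
Gauss's law: E·2πrL = λ_enc L/ε₀.
E = 2k|λ_enc|/r = 2(8.99×10^9)(8.972×10^-6)/(0.0658) = 2.45e6 N/C.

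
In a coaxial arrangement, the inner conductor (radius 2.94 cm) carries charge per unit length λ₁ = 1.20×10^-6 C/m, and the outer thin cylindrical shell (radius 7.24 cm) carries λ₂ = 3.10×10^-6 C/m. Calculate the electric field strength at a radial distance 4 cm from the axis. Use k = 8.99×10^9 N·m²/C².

Take a coaxial cylindrical Gaussian surface of radius r = 4 cm and length L (between the conductors, 2.94 cm < r < 7.24 cm).
Only the inner wire is enclosed; the outer shell contributes nothing inside itself. λ_enc = λ₁ = 1.20×10^-6 C/m.
By Gauss's law (flux through the curved wall only), E·2πrL = λ_enc L/ε₀.
E = 2k|λ_enc|/r = 2(8.99×10^9)(1.20e-6)/(0.04) = 5.39×10^5 N/C.

E ≈ 5.39×10^5 V/m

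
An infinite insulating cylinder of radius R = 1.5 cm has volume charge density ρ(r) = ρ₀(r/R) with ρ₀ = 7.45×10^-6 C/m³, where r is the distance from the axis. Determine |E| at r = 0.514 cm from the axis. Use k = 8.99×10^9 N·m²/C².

E = 494 N/C

By cylindrical symmetry E is radial; use a coaxial Gaussian cylinder of radius 0.514 cm and length L (r < R).
λ_enc = ∫₀^r ρ(r')·2πr' dr' = (2πρ₀/R)·r^3/3 = 1.413×10^-10 C/m.
Gauss's law: E·2πrL = λ_enc L/ε₀.
E = 2k|λ_enc|/r = 2(8.99×10^9)(1.413e-10)/(0.00514) = 494 N/C.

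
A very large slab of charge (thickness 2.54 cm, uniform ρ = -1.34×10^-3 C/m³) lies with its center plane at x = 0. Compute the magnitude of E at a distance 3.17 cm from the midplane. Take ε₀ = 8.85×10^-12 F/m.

The point |x| = 3.17 cm lies outside the slab (half-thickness 0.0127 m). A symmetric pillbox spanning the full slab encloses Q_enc = ρ·d·A.
Flux = 2EA ⇒ E = |ρ|d/(2ε₀), independent of distance outside.
E = (1.34×10^-3)(0.0254)/(2·8.85×10^-12) = 1.92e6 N/C.

|E| ≈ 1.92×10^6 N/C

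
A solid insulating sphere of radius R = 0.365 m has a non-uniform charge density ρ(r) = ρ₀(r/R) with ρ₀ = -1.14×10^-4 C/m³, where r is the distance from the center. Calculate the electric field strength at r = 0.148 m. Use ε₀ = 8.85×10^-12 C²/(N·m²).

By spherical symmetry E is radial; choose a Gaussian sphere of radius r = 0.148 m (r < R).
Q_enc = ∫₀^r ρ(r')·4πr'² dr' = (4πρ₀/R) ∫₀^r r'^3 dr' = 4πρ₀ r^4/(4·R) = -4.708e-7 C.
Applying ∮E·dA = Q_enc/ε₀ with Φ = E(4πr²):
E = |Q_enc|/(4πε₀r²) = (4.708×10^-7)/(4π·8.85×10^-12·(0.148)²) = 1.93×10^5 N/C.

E = 1.93e5 N/C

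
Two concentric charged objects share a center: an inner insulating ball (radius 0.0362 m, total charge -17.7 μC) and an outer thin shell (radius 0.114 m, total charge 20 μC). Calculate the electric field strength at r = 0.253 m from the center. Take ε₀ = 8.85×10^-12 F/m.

|E| ≈ 3.23×10^5 N/C

By spherical symmetry E is radial; choose a Gaussian sphere of radius r = 0.253 m (r > 0.114 m, enclosing both).
Q_enc = (-17.7 μC) + (20 μC) = 2.30×10^-6 C.
Gauss's law: E·4πr² = Q_enc/ε₀.
E = |Q_enc|/(4πε₀r²) = (2.30×10^-6)/(4π·8.85×10^-12·(0.253)²) = 3.23e5 N/C.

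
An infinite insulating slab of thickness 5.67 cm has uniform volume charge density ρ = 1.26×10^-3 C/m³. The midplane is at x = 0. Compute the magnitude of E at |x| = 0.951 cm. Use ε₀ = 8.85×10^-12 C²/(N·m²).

By symmetry E is perpendicular to the slab. A Gaussian pillbox from −0.951 cm to +0.951 cm (face area A) lies entirely within the slab.
Q_enc = ρ·(2x)·A and flux = 2EA, so 2EA = 2ρxA/ε₀ ⇒ E = |ρ|x/ε₀.
E = (1.26×10^-3)(0.00951)/(8.85×10^-12) = 1.35×10^6 N/C.

|E| ≈ 1.35×10^6 N/C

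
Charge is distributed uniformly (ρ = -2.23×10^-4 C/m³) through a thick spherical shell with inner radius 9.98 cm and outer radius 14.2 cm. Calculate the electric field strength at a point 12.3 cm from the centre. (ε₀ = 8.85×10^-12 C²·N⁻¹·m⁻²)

E ≈ 4.81×10^5 V/m

By spherical symmetry E is radial; choose a Gaussian sphere of radius r = 12.3 cm (within the shell material, 9.98 cm < r < 14.2 cm).
Enclosed charge is the volume from a to r: Q_enc = (4π/3)ρ(r³ − a³) = -8.097×10^-7 C.
Since E is radial and uniform over the Gaussian sphere, Φ = E·4πr² = Q_enc/ε₀.
E = |Q_enc|/(4πε₀r²) = (8.097×10^-7)/(4π·8.85×10^-12·(0.123)²) = 4.81×10^5 N/C.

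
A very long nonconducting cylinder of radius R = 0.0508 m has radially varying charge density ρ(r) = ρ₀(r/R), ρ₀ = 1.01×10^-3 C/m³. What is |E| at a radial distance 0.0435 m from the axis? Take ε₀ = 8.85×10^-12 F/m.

By cylindrical symmetry E is radial; use a coaxial Gaussian cylinder of radius 0.0435 m and length L (r < R).
Integrating ρ over the cross-section to radius r: λ_enc = (2πρ₀/R) ∫₀^r r'^2 dr' = 2πρ₀ r^3/(3·R) = 3.428×10^-6 C/m.
By Gauss's law (flux through the curved wall only), E·2πrL = λ_enc L/ε₀.
E = |λ_enc|/(2πε₀r) = (3.428e-6)/(2π·8.85×10^-12·0.0435) = 1.42e6 N/C.

E = 1.42e6 V/m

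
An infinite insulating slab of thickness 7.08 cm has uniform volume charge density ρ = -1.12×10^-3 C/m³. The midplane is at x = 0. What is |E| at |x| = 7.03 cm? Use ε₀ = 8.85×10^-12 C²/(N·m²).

E = 4.48×10^6 N/C

The point |x| = 7.03 cm lies outside the slab (half-thickness 0.0354 m). A symmetric pillbox spanning the full slab encloses Q_enc = ρ·d·A.
Flux = 2EA ⇒ E = |ρ|d/(2ε₀), independent of distance outside.
E = (1.12×10^-3)(0.0708)/(2·8.85×10^-12) = 4.48×10^6 N/C.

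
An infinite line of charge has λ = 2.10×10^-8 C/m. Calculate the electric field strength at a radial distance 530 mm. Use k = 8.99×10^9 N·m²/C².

Choose a coaxial cylinder of radius r = 530 mm (arbitrary length L) as the Gaussian surface.
Q_enc = λL, so λ_enc = 2.10×10^-8 C/m.
By Gauss's law (flux through the curved wall only), E·2πrL = λ_enc L/ε₀.
E = 2k|λ_enc|/r = 2(8.99×10^9)(2.10e-8)/(0.53) = 712 N/C.

712 N/C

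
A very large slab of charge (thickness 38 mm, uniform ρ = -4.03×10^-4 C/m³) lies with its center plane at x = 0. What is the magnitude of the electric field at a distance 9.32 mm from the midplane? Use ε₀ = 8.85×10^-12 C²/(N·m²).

E ≈ 4.24×10^5 V/m

By symmetry E is perpendicular to the slab. A Gaussian pillbox from −9.32 mm to +9.32 mm (face area A) lies entirely within the slab.
Q_enc = ρ·(2x)·A and flux = 2EA, so 2EA = 2ρxA/ε₀ ⇒ E = |ρ|x/ε₀.
E = (4.03×10^-4)(0.00932)/(8.85×10^-12) = 4.24e5 N/C.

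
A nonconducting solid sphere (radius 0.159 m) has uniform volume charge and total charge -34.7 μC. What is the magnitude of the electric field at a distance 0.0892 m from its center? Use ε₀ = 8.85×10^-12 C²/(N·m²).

Take a concentric spherical Gaussian surface of radius r = 0.0892 m (r < R).
Only the charge within r is enclosed: Q_enc = Q·(r/R)³ = (-34.7 μC)·(0.0892 m/0.159 m)³ = -6.127e-6 C.
By Gauss's law, ∮E·dA = E·4πr² = Q_enc/ε₀.
E = |Q_enc|/(4πε₀r²) = (6.127×10^-6)/(4π·8.85×10^-12·(0.0892)²) = 6.92×10^6 N/C.

6.92e6 N/C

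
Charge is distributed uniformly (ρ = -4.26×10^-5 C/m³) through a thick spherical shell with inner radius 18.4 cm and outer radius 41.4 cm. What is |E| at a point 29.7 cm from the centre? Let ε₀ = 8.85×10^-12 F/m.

Use a concentric Gaussian sphere at r = 29.7 cm (within the shell material, 18.4 cm < r < 41.4 cm).
Enclosed charge is the volume from a to r: Q_enc = (4π/3)ρ(r³ − a³) = -3.563e-6 C.
Since E is radial and uniform over the Gaussian sphere, Φ = E·4πr² = Q_enc/ε₀.
E = |Q_enc|/(4πε₀r²) = (3.563×10^-6)/(4π·8.85×10^-12·(0.297)²) = 3.63e5 N/C.

3.63×10^5 N/C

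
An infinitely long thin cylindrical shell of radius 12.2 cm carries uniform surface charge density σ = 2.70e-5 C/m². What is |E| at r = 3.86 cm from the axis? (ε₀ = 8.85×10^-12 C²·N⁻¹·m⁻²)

E = 0

Choose a coaxial cylinder of radius r = 3.86 cm (arbitrary length L) as the Gaussian surface (r < 12.2 cm, inside the shell).
No charge is enclosed, so Gauss's law gives E·2πrL = 0 ⇒ E = 0.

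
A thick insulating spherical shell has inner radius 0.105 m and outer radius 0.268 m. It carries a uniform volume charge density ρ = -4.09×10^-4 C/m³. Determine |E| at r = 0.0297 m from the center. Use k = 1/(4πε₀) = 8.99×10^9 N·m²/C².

By spherical symmetry E is radial; choose a Gaussian sphere of radius r = 0.0297 m (r < 0.105 m, inside the empty cavity).
No charge is enclosed, so by Gauss's law E·4πr² = 0 ⇒ E = 0.

E = 0 (no enclosed charge)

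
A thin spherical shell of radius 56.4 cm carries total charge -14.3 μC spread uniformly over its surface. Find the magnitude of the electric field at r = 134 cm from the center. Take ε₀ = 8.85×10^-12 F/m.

E ≈ 7.16e4 N/C

By spherical symmetry E is radial; choose a Gaussian sphere of radius r = 134 cm (r > 56.4 cm).
The entire shell is enclosed: Q_enc = -1.43×10^-5 C.
Gauss's law: E·4πr² = Q_enc/ε₀.
E = |Q_enc|/(4πε₀r²) = (1.43×10^-5)/(4π·8.85×10^-12·(1.34)²) = 7.16×10^4 N/C.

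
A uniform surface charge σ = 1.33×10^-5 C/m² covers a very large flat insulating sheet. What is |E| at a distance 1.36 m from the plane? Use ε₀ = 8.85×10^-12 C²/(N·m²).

Choose a cylindrical pillbox piercing the sheet, end faces (area A) parallel to it.
Flux Φ = 2EA and Q_enc = σA, so 2EA = σA/ε₀ ⇒ E = |σ|/(2ε₀), independent of distance.
E = |σ|/(2ε₀) = (1.33e-5)/(2·8.85×10^-12) = 7.51e5 N/C.

7.51×10^5 N/C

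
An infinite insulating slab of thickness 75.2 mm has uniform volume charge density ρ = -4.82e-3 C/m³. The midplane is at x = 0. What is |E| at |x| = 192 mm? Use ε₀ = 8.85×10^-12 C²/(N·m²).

2.05×10^7 N/C

The point |x| = 192 mm lies outside the slab (half-thickness 0.0376 m). A symmetric pillbox spanning the full slab encloses Q_enc = ρ·d·A.
Flux = 2EA ⇒ E = |ρ|d/(2ε₀), independent of distance outside.
E = (4.82×10^-3)(0.0752)/(2·8.85×10^-12) = 2.05×10^7 N/C.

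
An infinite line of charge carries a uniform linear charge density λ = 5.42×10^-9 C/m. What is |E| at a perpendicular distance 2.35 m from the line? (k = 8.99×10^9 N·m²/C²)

Choose a coaxial cylinder of radius r = 2.35 m (arbitrary length L) as the Gaussian surface.
Q_enc = λL, so λ_enc = 5.42e-9 C/m.
Applying ∮E·dA = Q_enc/ε₀ with the end caps contributing no flux:
E = 2k|λ_enc|/r = 2(8.99×10^9)(5.42×10^-9)/(2.35) = 41.5 N/C.

|E| ≈ 41.5 N/C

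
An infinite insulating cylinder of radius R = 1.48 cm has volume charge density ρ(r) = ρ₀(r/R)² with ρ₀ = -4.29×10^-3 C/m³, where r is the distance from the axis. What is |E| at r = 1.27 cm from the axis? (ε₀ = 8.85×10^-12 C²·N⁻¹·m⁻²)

By cylindrical symmetry E is radial; use a coaxial Gaussian cylinder of radius 1.27 cm and length L (r < R).
λ_enc = ∫₀^r ρ(r')·2πr' dr' = (2πρ₀/R²)·r^4/4 = -8.003×10^-7 C/m.
Since E is radial and uniform over the curved surface, Φ = E·2πrL = Q_enc/ε₀ = λ_enc L/ε₀.
E = |λ_enc|/(2πε₀r) = (8.003×10^-7)/(2π·8.85×10^-12·0.0127) = 1.13×10^6 N/C.

|E| ≈ 1.13e6 V/m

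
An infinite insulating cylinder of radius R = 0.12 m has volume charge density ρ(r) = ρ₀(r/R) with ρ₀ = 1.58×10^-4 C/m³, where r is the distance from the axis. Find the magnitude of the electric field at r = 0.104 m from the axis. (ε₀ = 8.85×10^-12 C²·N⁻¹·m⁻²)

Choose a coaxial cylinder of radius r = 0.104 m (arbitrary length L) as the Gaussian surface (r < R).
λ_enc = ∫₀^r ρ(r')·2πr' dr' = (2πρ₀/R)·r^3/3 = 3.102e-6 C/m.
Applying ∮E·dA = Q_enc/ε₀ with the end caps contributing no flux:
E = |λ_enc|/(2πε₀r) = (3.102×10^-6)/(2π·8.85×10^-12·0.104) = 5.36×10^5 N/C.

|E| = 5.36×10^5 V/m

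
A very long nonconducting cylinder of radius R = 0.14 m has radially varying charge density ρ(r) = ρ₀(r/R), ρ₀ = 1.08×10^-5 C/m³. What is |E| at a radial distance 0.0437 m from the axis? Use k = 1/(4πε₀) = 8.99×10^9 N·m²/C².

5.55×10^3 N/C

Choose a coaxial cylinder of radius r = 0.0437 m (arbitrary length L) as the Gaussian surface (r < R).
Integrating ρ over the cross-section to radius r: λ_enc = (2πρ₀/R) ∫₀^r r'^2 dr' = 2πρ₀ r^3/(3·R) = 1.348×10^-8 C/m.
Since E is radial and uniform over the curved surface, Φ = E·2πrL = Q_enc/ε₀ = λ_enc L/ε₀.
E = 2k|λ_enc|/r = 2(8.99×10^9)(1.348×10^-8)/(0.0437) = 5.55e3 N/C.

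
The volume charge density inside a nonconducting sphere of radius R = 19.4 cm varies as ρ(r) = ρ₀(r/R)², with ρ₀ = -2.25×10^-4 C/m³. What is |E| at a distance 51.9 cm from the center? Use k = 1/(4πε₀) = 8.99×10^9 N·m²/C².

Use a concentric Gaussian sphere at r = 51.9 cm (r > R, all charge enclosed).
Q_enc = 4π ∫₀^R ρ₀(r'/R)^2 r'² dr' = 4πρ₀R³/5 = -4.129×10^-6 C.
Applying ∮E·dA = Q_enc/ε₀ with Φ = E(4πr²):
E = k|Q_enc|/r² = (8.99×10^9)(4.129×10^-6)/(0.519)² = 1.38e5 N/C.

E ≈ 1.38×10^5 N/C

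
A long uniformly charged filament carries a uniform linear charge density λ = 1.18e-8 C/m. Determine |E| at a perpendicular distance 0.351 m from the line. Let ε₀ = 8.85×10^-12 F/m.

By cylindrical symmetry E is radial; use a coaxial Gaussian cylinder of radius 0.351 m and length L.
Q_enc = λL, so λ_enc = 1.18×10^-8 C/m.
By Gauss's law (flux through the curved wall only), E·2πrL = λ_enc L/ε₀.
E = |λ_enc|/(2πε₀r) = (1.18×10^-8)/(2π·8.85×10^-12·0.351) = 605 N/C.

605 N/C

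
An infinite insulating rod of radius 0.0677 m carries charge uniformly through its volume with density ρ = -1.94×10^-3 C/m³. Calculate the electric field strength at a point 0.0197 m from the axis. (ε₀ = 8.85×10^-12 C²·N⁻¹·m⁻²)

Choose a coaxial cylinder of radius r = 0.0197 m (arbitrary length L) as the Gaussian surface (r < R).
Charge inside radius r per length L is ρ·πr²·L, so λ_enc = ρπr² = -2.365×10^-6 C/m.
Since E is radial and uniform over the curved surface, Φ = E·2πrL = Q_enc/ε₀ = λ_enc L/ε₀.
E = |λ_enc|/(2πε₀r) = (2.365×10^-6)/(2π·8.85×10^-12·0.0197) = 2.16×10^6 N/C.

2.16×10^6 N/C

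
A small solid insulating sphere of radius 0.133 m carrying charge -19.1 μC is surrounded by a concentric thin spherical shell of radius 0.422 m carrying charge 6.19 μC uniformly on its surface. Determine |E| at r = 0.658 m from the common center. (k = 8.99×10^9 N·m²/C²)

Take a concentric spherical Gaussian surface of radius r = 0.658 m (r > 0.422 m, enclosing both).
Q_enc = (-19.1 μC) + (6.19 μC) = -1.291e-5 C.
Applying ∮E·dA = Q_enc/ε₀ with Φ = E(4πr²):
E = k|Q_enc|/r² = (8.99×10^9)(1.291×10^-5)/(0.658)² = 2.68e5 N/C.

E = 2.68×10^5 V/m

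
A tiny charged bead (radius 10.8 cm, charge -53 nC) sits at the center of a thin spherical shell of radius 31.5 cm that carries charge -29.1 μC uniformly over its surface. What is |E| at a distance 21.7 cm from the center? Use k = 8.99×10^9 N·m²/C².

|E| ≈ 1.01e4 V/m

By spherical symmetry E is radial; choose a Gaussian sphere of radius r = 21.7 cm (between the bodies, 10.8 cm < r < 31.5 cm).
Only the inner charge is enclosed; the outer shell contributes nothing inside itself. Q_enc = -53 nC = -5.30×10^-8 C.
Gauss's law: E·4πr² = Q_enc/ε₀.
E = k|Q_enc|/r² = (8.99×10^9)(5.30×10^-8)/(0.217)² = 1.01×10^4 N/C.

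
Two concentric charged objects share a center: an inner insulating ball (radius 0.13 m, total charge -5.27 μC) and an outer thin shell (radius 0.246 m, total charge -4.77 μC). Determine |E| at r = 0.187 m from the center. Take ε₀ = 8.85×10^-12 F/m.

1.36×10^6 N/C

Take a concentric spherical Gaussian surface of radius r = 0.187 m (between the bodies, 0.13 m < r < 0.246 m).
Only the inner charge is enclosed; the outer shell contributes nothing inside itself. Q_enc = -5.27 μC = -5.27×10^-6 C.
Gauss's law: E·4πr² = Q_enc/ε₀.
E = |Q_enc|/(4πε₀r²) = (5.27×10^-6)/(4π·8.85×10^-12·(0.187)²) = 1.36e6 N/C.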